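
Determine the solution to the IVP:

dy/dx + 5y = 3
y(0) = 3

General solution: y = 3/5 + Ce^(-5x)
Applying y(0) = 3: C = 3 - 3/5 = 12/5
Particular solution: y = 3/5 + (12/5)e^(-5x)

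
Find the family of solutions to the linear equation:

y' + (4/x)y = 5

Using integrating factor method:

General solution: y = x + Cx^(-4)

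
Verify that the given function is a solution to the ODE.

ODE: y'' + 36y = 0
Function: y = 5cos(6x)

Verification:
y'' = -180cos(6x)
y'' + 36y = 0 ✓

Yes, it is a solution.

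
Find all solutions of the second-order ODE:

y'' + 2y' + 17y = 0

Characteristic equation: r² + 2r + 17 = 0
Roots: r = -1 ± 4i (complex conjugates)
General solution: y = e^(-x)(C₁cos(4x) + C₂sin(4x))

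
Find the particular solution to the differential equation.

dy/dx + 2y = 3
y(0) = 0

General solution: y = 3/2 + Ce^(-2x)
Applying y(0) = 0: C = 0 - 3/2 = -3/2
Particular solution: y = 3/2 - (3/2)e^(-2x)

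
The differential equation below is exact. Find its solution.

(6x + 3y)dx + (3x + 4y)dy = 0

Verify exactness: ∂M/∂y = ∂N/∂x ✓
Find F(x,y) such that ∂F/∂x = M, ∂F/∂y = N
Solution: 3x² + 3xy + 2y² = C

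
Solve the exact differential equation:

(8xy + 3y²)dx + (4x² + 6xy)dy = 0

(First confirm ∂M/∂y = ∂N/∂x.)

Verify exactness: ∂M/∂y = ∂N/∂x ✓
Find F(x,y) such that ∂F/∂x = M, ∂F/∂y = N
Solution: 4x²y + 3xy² = C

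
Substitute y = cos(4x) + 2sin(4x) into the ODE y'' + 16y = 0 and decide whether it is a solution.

Verification:
y'' = -16cos(4x) - 32sin(4x)
y'' + 16y = 0 ✓

Yes, it is a solution.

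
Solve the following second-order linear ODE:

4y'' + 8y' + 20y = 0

Characteristic equation: 4r² + 8r + 20 = 0
Divide by 4: r² + 2r + 5 = 0
Roots: r = -1 ± 2i (complex conjugates)
General solution: y = e^(-x)(C₁cos(2x) + C₂sin(2x))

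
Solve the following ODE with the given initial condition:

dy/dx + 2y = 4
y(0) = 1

General solution: y = 2 + Ce^(-2x)
Applying y(0) = 1: C = 1 - 2 = -1
Particular solution: y = 2 - e^(-2x)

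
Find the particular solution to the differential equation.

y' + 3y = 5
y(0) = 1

General solution: y = 5/3 + Ce^(-3x)
Applying y(0) = 1: C = 1 - 5/3 = -2/3
Particular solution: y = 5/3 - (2/3)e^(-3x)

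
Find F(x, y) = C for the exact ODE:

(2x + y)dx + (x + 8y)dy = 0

Verify exactness: ∂M/∂y = ∂N/∂x ✓
Find F(x,y) such that ∂F/∂x = M, ∂F/∂y = N
Solution: x² + xy + 4y² = C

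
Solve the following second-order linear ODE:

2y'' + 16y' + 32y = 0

Characteristic equation: 2r² + 16r + 32 = 0
Divide by 2: r² + 8r + 16 = 0
Factored: (r + 4)² = 0
Repeated root: r = -4
General solution: y = (C₁ + C₂x)e^(-4x)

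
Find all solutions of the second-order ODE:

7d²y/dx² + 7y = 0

Characteristic equation: 7r² + 7 = 0
Divide by 7: r² + 1 = 0
Roots: r = ±i (complex conjugates)
General solution: y = C₁cos(x) + C₂sin(x)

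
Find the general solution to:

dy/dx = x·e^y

Separating variables and integrating:
-e^(-y) = x²/2 + C

General solution: y = -ln(C - x²/2)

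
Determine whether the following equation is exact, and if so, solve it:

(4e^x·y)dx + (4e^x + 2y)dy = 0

Verify exactness: ∂M/∂y = ∂N/∂x ✓
Find F(x,y) such that ∂F/∂x = M, ∂F/∂y = N
Solution: 4e^x·y + y² = C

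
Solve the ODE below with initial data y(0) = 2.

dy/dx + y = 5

General solution: y = 5 + Ce^(-x)
Applying y(0) = 2: C = 2 - 5 = -3
Particular solution: y = 5 - 3e^(-x)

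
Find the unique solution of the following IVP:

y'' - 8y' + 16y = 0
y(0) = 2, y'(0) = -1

General solution: y = (C₁ + C₂x)e^(4x)
Repeated root r = 4
Applying ICs: C₁ = 2, C₂ = -9
Particular solution: y = (2 - 9x)e^(4x)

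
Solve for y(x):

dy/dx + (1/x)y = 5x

Using integrating factor method:

General solution: y = (5/3)x^2 + C/x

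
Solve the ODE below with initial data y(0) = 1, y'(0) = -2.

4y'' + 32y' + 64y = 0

General solution: y = (C₁ + C₂x)e^(-4x)
Repeated root r = -4
Applying ICs: C₁ = 1, C₂ = 2
Particular solution: y = (1 + 2x)e^(-4x)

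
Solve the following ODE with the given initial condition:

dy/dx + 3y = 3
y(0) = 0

General solution: y = 1 + Ce^(-3x)
Applying y(0) = 0: C = 0 - 1 = -1
Particular solution: y = 1 - e^(-3x)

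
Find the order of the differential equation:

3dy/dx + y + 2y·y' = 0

The order is 1 (highest derivative is of order 1).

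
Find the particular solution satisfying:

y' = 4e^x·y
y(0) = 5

General solution: y = Ce^(4e^x)
Applying IC y(0) = 5:
Particular solution: y = 5e^(4(e^x - 1))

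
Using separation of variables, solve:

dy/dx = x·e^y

Separating variables and integrating:
-e^(-y) = x²/2 + C

General solution: y = -ln(C - x²/2)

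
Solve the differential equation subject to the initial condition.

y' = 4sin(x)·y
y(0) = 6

General solution: y = Ce^(-4cos(x))
Applying IC y(0) = 6:
Particular solution: y = 6e^(4(1-cos(x)))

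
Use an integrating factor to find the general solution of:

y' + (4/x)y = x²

Using integrating factor method:

General solution: y = (1/7)x^3 + Cx^(-4)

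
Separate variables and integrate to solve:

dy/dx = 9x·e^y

Separating variables and integrating:
-e^(-y) = 9x²/2 + C

General solution: y = -ln(C - 9x²/2)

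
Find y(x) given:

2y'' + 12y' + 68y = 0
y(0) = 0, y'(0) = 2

General solution: y = e^(-3x)(C₁cos(5x) + C₂sin(5x))
Complex roots r = -3 ± 5i
Applying ICs: C₁ = 0, C₂ = 2/5
Particular solution: y = e^(-3x)((2/5)sin(5x))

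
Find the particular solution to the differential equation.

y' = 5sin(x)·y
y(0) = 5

General solution: y = Ce^(-5cos(x))
Applying IC y(0) = 5:
Particular solution: y = 5e^(5(1-cos(x)))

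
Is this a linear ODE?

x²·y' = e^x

Yes. Linear (y and its derivatives appear to the first power only, no products of y terms)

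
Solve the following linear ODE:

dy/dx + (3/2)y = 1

Using integrating factor method:

General solution: y = 2/3 + Ce^(-3x/2)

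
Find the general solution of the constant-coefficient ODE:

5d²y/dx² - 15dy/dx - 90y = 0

Characteristic equation: 5r² - 15r - 90 = 0
Divide by 5: r² - 3r - 18 = 0
Roots: r = 6, -3 (distinct real)
General solution: y = C₁e^(6x) + C₂e^(-3x)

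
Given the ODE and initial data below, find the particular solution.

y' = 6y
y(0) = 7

General solution: y = Ce^(6x)
Applying IC y(0) = 7:
Particular solution: y = 7e^(6x)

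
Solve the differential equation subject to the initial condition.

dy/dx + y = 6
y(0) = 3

General solution: y = 6 + Ce^(-x)
Applying y(0) = 3: C = 3 - 6 = -3
Particular solution: y = 6 - 3e^(-x)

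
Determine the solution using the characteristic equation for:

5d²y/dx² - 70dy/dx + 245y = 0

Characteristic equation: 5r² - 70r + 245 = 0
Divide by 5: r² - 14r + 49 = 0
Factored: (r - 7)² = 0
Repeated root: r = 7
General solution: y = (C₁ + C₂x)e^(7x)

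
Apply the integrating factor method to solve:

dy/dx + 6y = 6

Using integrating factor method:

General solution: y = 1 + Ce^(-6x)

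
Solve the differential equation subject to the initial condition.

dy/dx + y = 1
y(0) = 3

General solution: y = 1 + Ce^(-x)
Applying y(0) = 3: C = 3 - 1 = 2
Particular solution: y = 1 + 2e^(-x)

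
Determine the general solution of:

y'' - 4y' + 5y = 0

Characteristic equation: r² - 4r + 5 = 0
Roots: r = 2 ± i (complex conjugates)
General solution: y = e^(2x)(C₁cos(x) + C₂sin(x))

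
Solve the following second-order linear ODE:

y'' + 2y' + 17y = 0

Characteristic equation: r² + 2r + 17 = 0
Roots: r = -1 ± 4i (complex conjugates)
General solution: y = e^(-x)(C₁cos(4x) + C₂sin(4x))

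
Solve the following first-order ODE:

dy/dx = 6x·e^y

Separating variables and integrating:
-e^(-y) = 3x² + C

General solution: y = -ln(C - 3x²)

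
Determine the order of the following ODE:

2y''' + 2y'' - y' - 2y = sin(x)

The order is 3 (highest derivative is of order 3).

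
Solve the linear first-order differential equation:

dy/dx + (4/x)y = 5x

Using integrating factor method:

General solution: y = (5/6)x^2 + Cx^(-4)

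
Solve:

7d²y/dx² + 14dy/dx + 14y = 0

Characteristic equation: 7r² + 14r + 14 = 0
Divide by 7: r² + 2r + 2 = 0
Roots: r = -1 ± i (complex conjugates)
General solution: y = e^(-x)(C₁cos(x) + C₂sin(x))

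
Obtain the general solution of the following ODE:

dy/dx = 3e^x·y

Separating variables and integrating:
ln|y| = 3e^x + C

General solution: y = Ce^(3e^x)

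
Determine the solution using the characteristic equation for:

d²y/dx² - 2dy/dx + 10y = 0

Characteristic equation: r² - 2r + 10 = 0
Roots: r = 1 ± 3i (complex conjugates)
General solution: y = e^x(C₁cos(3x) + C₂sin(3x))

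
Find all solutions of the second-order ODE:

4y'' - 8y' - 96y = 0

Characteristic equation: 4r² - 8r - 96 = 0
Divide by 4: r² - 2r - 24 = 0
Roots: r = 6, -4 (distinct real)
General solution: y = C₁e^(6x) + C₂e^(-4x)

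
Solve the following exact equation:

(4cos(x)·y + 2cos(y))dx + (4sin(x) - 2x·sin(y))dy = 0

Verify exactness: ∂M/∂y = ∂N/∂x ✓
Find F(x,y) such that ∂F/∂x = M, ∂F/∂y = N
Solution: 4sin(x)·y + 2x·cos(y) = C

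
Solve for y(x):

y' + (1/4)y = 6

Using integrating factor method:

General solution: y = 24 + Ce^(-x/4)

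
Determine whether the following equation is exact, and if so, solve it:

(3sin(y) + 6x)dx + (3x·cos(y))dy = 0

Verify exactness: ∂M/∂y = ∂N/∂x ✓
Find F(x,y) such that ∂F/∂x = M, ∂F/∂y = N
Solution: 3x·sin(y) + 3x² = C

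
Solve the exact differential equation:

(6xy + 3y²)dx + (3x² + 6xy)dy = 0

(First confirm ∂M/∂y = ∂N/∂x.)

Verify exactness: ∂M/∂y = ∂N/∂x ✓
Find F(x,y) such that ∂F/∂x = M, ∂F/∂y = N
Solution: 3x²y + 3xy² = C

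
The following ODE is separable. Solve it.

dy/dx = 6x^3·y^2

Separating variables and integrating:
-1/y = 3x^4/2 + C

General solution: y^-1 = (-3/2)x^4 + C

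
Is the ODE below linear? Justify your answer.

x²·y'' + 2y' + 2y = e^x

Yes. Linear (y and its derivatives appear to the first power only, no products of y terms)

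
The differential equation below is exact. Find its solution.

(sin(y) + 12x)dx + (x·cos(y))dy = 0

Verify exactness: ∂M/∂y = ∂N/∂x ✓
Find F(x,y) such that ∂F/∂x = M, ∂F/∂y = N
Solution: x·sin(y) + 6x² = C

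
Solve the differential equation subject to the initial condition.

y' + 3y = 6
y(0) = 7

General solution: y = 2 + Ce^(-3x)
Applying y(0) = 7: C = 7 - 2 = 5
Particular solution: y = 2 + 5e^(-3x)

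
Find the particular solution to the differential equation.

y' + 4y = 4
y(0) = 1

General solution: y = 1 + Ce^(-4x)
Applying y(0) = 1: C = 1 - 1 = 0
Particular solution: y = 1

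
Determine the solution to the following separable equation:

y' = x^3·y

Separating variables and integrating:
ln|y| = x^4/4 + C

General solution: y = Ce^(x^4/4)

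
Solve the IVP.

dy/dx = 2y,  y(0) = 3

General solution: y = Ce^(2x)
Applying IC y(0) = 3:
Particular solution: y = 3e^(2x)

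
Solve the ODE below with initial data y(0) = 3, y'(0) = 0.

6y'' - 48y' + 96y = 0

General solution: y = (C₁ + C₂x)e^(4x)
Repeated root r = 4
Applying ICs: C₁ = 3, C₂ = -12
Particular solution: y = (3 - 12x)e^(4x)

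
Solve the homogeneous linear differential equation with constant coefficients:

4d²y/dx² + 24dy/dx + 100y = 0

Characteristic equation: 4r² + 24r + 100 = 0
Divide by 4: r² + 6r + 25 = 0
Roots: r = -3 ± 4i (complex conjugates)
General solution: y = e^(-3x)(C₁cos(4x) + C₂sin(4x))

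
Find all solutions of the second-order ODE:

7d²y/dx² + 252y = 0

Characteristic equation: 7r² + 252 = 0
Divide by 7: r² + 36 = 0
Roots: r = ±6i (complex conjugates)
General solution: y = C₁cos(6x) + C₂sin(6x)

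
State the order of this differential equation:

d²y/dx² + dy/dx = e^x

The order is 2 (highest derivative is of order 2).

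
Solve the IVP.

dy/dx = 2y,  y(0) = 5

General solution: y = Ce^(2x)
Applying IC y(0) = 5:
Particular solution: y = 5e^(2x)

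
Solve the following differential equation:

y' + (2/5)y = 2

Using integrating factor method:

General solution: y = 5 + Ce^(-2x/5)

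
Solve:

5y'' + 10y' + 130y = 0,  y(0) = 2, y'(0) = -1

General solution: y = e^(-x)(C₁cos(5x) + C₂sin(5x))
Complex roots r = -1 ± 5i
Applying ICs: C₁ = 2, C₂ = 1/5
Particular solution: y = e^(-x)(2cos(5x) + (1/5)sin(5x))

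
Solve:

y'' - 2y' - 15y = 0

Characteristic equation: r² - 2r - 15 = 0
Roots: r = 5, -3 (distinct real)
General solution: y = C₁e^(5x) + C₂e^(-3x)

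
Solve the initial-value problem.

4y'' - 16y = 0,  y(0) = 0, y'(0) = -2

General solution: y = C₁e^(2x) + C₂e^(-2x)
Applying ICs: C₁ = -1/2, C₂ = 1/2
Particular solution: y = -(1/2)e^(2x) + (1/2)e^(-2x)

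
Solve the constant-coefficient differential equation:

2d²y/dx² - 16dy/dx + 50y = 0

Characteristic equation: 2r² - 16r + 50 = 0
Divide by 2: r² - 8r + 25 = 0
Roots: r = 4 ± 3i (complex conjugates)
General solution: y = e^(4x)(C₁cos(3x) + C₂sin(3x))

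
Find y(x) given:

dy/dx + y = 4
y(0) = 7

General solution: y = 4 + Ce^(-x)
Applying y(0) = 7: C = 7 - 4 = 3
Particular solution: y = 4 + 3e^(-x)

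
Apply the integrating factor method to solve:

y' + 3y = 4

Using integrating factor method:

General solution: y = 4/3 + Ce^(-3x)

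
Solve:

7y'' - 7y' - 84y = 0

Characteristic equation: 7r² - 7r - 84 = 0
Divide by 7: r² - r - 12 = 0
Roots: r = 4, -3 (distinct real)
General solution: y = C₁e^(4x) + C₂e^(-3x)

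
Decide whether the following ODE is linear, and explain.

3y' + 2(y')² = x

Nonlinear ((y')² term)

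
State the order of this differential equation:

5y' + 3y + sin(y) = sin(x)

The order is 1 (highest derivative is of order 1).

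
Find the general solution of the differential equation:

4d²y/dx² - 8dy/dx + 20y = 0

Characteristic equation: 4r² - 8r + 20 = 0
Divide by 4: r² - 2r + 5 = 0
Roots: r = 1 ± 2i (complex conjugates)
General solution: y = e^x(C₁cos(2x) + C₂sin(2x))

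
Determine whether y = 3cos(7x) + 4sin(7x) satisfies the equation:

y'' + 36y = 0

Verification:
y'' = -147cos(7x) - 196sin(7x)
y'' + 36y ≠ 0 (frequency mismatch: got 49 instead of 36)

No, it is not a solution.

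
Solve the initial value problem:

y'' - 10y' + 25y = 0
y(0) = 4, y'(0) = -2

General solution: y = (C₁ + C₂x)e^(5x)
Repeated root r = 5
Applying ICs: C₁ = 4, C₂ = -22
Particular solution: y = (4 - 22x)e^(5x)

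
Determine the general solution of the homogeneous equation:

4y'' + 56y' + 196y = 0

Characteristic equation: 4r² + 56r + 196 = 0
Divide by 4: r² + 14r + 49 = 0
Factored: (r + 7)² = 0
Repeated root: r = -7
General solution: y = (C₁ + C₂x)e^(-7x)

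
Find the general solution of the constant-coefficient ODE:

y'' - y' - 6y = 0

Characteristic equation: r² - r - 6 = 0
Roots: r = 3, -2 (distinct real)
General solution: y = C₁e^(3x) + C₂e^(-2x)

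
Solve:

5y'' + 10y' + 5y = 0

Characteristic equation: 5r² + 10r + 5 = 0
Divide by 5: r² + 2r + 1 = 0
Factored: (r + 1)² = 0
Repeated root: r = -1
General solution: y = (C₁ + C₂x)e^(-x)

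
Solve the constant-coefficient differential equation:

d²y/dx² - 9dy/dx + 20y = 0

Characteristic equation: r² - 9r + 20 = 0
Roots: r = 4, 5 (distinct real)
General solution: y = C₁e^(4x) + C₂e^(5x)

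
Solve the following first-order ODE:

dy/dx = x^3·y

Separating variables and integrating:
ln|y| = x^4/4 + C

General solution: y = Ce^(x^4/4)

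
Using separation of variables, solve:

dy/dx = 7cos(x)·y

Separating variables and integrating:
ln|y| = 7sin(x) + C

General solution: y = Ce^(7sin(x))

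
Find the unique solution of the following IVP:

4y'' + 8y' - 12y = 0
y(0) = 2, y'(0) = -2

General solution: y = C₁e^x + C₂e^(-3x)
Applying ICs: C₁ = 1, C₂ = 1
Particular solution: y = e^x + e^(-3x)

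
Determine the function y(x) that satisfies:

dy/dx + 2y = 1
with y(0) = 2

General solution: y = 1/2 + Ce^(-2x)
Applying y(0) = 2: C = 2 - 1/2 = 3/2
Particular solution: y = 1/2 + (3/2)e^(-2x)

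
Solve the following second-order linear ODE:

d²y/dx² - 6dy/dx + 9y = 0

Characteristic equation: r² - 6r + 9 = 0
Factored: (r - 3)² = 0
Repeated root: r = 3
General solution: y = (C₁ + C₂x)e^(3x)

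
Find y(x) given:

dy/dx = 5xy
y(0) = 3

General solution: y = Ce^(5x²/2)
Applying IC y(0) = 3:
Particular solution: y = 3e^(5x²/2)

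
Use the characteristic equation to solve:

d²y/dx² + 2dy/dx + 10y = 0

Characteristic equation: r² + 2r + 10 = 0
Roots: r = -1 ± 3i (complex conjugates)
General solution: y = e^(-x)(C₁cos(3x) + C₂sin(3x))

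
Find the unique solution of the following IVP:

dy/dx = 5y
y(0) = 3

General solution: y = Ce^(5x)
Applying IC y(0) = 3:
Particular solution: y = 3e^(5x)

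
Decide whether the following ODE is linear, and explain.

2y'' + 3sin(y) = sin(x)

Nonlinear (sin(y) is nonlinear in y)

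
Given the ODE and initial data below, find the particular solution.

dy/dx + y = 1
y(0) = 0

General solution: y = 1 + Ce^(-x)
Applying y(0) = 0: C = 0 - 1 = -1
Particular solution: y = 1 - e^(-x)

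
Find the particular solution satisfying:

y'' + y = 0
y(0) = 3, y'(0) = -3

General solution: y = C₁cos(x) + C₂sin(x)
Complex roots r = ±i
Applying ICs: C₁ = 3, C₂ = -3
Particular solution: y = 3cos(x) - 3sin(x)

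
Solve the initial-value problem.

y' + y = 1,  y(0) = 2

General solution: y = 1 + Ce^(-x)
Applying y(0) = 2: C = 2 - 1 = 1
Particular solution: y = 1 + e^(-x)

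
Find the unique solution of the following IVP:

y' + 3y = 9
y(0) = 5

General solution: y = 3 + Ce^(-3x)
Applying y(0) = 5: C = 5 - 3 = 2
Particular solution: y = 3 + 2e^(-3x)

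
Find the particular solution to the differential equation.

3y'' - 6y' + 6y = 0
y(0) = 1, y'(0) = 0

General solution: y = e^x(C₁cos(x) + C₂sin(x))
Complex roots r = 1 ± i
Applying ICs: C₁ = 1, C₂ = -1
Particular solution: y = e^x(cos(x) - sin(x))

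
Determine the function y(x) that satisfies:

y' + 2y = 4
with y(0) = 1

General solution: y = 2 + Ce^(-2x)
Applying y(0) = 1: C = 1 - 2 = -1
Particular solution: y = 2 - e^(-2x)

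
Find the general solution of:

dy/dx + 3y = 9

Using integrating factor method:

General solution: y = 3 + Ce^(-3x)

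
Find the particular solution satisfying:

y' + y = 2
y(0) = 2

General solution: y = 2 + Ce^(-x)
Applying y(0) = 2: C = 2 - 2 = 0
Particular solution: y = 2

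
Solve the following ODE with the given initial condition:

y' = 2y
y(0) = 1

General solution: y = Ce^(2x)
Applying IC y(0) = 1:
Particular solution: y = e^(2x)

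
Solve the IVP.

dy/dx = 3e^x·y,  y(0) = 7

General solution: y = Ce^(3e^x)
Applying IC y(0) = 7:
Particular solution: y = 7e^(3(e^x - 1))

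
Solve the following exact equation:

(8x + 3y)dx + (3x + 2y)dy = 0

Verify exactness: ∂M/∂y = ∂N/∂x ✓
Find F(x,y) such that ∂F/∂x = M, ∂F/∂y = N
Solution: 4x² + 3xy + y² = C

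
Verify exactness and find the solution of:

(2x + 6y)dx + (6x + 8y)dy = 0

Verify exactness: ∂M/∂y = ∂N/∂x ✓
Find F(x,y) such that ∂F/∂x = M, ∂F/∂y = N
Solution: x² + 6xy + 4y² = C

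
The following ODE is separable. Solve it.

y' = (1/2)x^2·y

Separating variables and integrating:
ln|y| = x^3/6 + C

General solution: y = Ce^(x^3/6)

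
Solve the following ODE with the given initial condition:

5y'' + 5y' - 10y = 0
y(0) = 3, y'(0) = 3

General solution: y = C₁e^x + C₂e^(-2x)
Applying ICs: C₁ = 3, C₂ = 0
Particular solution: y = 3e^x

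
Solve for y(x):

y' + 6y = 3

Using integrating factor method:

General solution: y = 1/2 + Ce^(-6x)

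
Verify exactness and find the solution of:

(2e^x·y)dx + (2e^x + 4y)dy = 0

Verify exactness: ∂M/∂y = ∂N/∂x ✓
Find F(x,y) such that ∂F/∂x = M, ∂F/∂y = N
Solution: 2e^x·y + 2y² = C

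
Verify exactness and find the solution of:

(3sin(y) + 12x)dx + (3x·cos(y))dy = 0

Verify exactness: ∂M/∂y = ∂N/∂x ✓
Find F(x,y) such that ∂F/∂x = M, ∂F/∂y = N
Solution: 3x·sin(y) + 6x² = C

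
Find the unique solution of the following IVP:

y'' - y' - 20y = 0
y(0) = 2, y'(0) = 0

General solution: y = C₁e^(5x) + C₂e^(-4x)
Applying ICs: C₁ = 8/9, C₂ = 10/9
Particular solution: y = (8/9)e^(5x) + (10/9)e^(-4x)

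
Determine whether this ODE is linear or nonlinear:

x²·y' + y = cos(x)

Linear (y and its derivatives appear to the first power only, no products of y terms)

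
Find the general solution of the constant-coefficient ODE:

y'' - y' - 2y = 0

Characteristic equation: r² - r - 2 = 0
Roots: r = 2, -1 (distinct real)
General solution: y = C₁e^(2x) + C₂e^(-x)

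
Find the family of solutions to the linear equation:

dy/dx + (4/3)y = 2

Using integrating factor method:

General solution: y = 3/2 + Ce^(-4x/3)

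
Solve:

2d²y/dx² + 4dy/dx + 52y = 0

Characteristic equation: 2r² + 4r + 52 = 0
Divide by 2: r² + 2r + 26 = 0
Roots: r = -1 ± 5i (complex conjugates)
General solution: y = e^(-x)(C₁cos(5x) + C₂sin(5x))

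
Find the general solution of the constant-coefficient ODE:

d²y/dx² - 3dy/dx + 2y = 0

Characteristic equation: r² - 3r + 2 = 0
Roots: r = 2, 1 (distinct real)
General solution: y = C₁e^(2x) + C₂e^x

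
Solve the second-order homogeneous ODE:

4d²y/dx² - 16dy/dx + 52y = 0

Characteristic equation: 4r² - 16r + 52 = 0
Divide by 4: r² - 4r + 13 = 0
Roots: r = 2 ± 3i (complex conjugates)
General solution: y = e^(2x)(C₁cos(3x) + C₂sin(3x))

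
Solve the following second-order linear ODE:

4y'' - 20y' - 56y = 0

Characteristic equation: 4r² - 20r - 56 = 0
Divide by 4: r² - 5r - 14 = 0
Roots: r = 7, -2 (distinct real)
General solution: y = C₁e^(7x) + C₂e^(-2x)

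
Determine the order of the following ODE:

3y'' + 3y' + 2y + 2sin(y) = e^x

The order is 2 (highest derivative is of order 2).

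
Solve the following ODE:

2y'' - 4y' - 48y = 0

Characteristic equation: 2r² - 4r - 48 = 0
Divide by 2: r² - 2r - 24 = 0
Roots: r = 6, -4 (distinct real)
General solution: y = C₁e^(6x) + C₂e^(-4x)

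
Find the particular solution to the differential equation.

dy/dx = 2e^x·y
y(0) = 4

General solution: y = Ce^(2e^x)
Applying IC y(0) = 4:
Particular solution: y = 4e^(2(e^x - 1))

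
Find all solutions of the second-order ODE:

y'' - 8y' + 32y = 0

Characteristic equation: r² - 8r + 32 = 0
Roots: r = 4 ± 4i (complex conjugates)
General solution: y = e^(4x)(C₁cos(4x) + C₂sin(4x))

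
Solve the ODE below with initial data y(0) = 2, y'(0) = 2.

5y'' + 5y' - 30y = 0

General solution: y = C₁e^(2x) + C₂e^(-3x)
Applying ICs: C₁ = 8/5, C₂ = 2/5
Particular solution: y = (8/5)e^(2x) + (2/5)e^(-3x)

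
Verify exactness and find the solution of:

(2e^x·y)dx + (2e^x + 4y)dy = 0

Verify exactness: ∂M/∂y = ∂N/∂x ✓
Find F(x,y) such that ∂F/∂x = M, ∂F/∂y = N
Solution: 2e^x·y + 2y² = C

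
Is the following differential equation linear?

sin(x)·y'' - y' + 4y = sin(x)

Yes. Linear (y and its derivatives appear to the first power only, no products of y terms)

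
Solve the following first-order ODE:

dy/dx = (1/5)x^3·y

Separating variables and integrating:
ln|y| = x^4/20 + C

General solution: y = Ce^(x^4/20)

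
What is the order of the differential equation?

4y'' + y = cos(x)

The order is 2 (highest derivative is of order 2).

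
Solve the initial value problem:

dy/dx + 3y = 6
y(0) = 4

General solution: y = 2 + Ce^(-3x)
Applying y(0) = 4: C = 4 - 2 = 2
Particular solution: y = 2 + 2e^(-3x)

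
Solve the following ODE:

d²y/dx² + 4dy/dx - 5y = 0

Characteristic equation: r² + 4r - 5 = 0
Roots: r = 1, -5 (distinct real)
General solution: y = C₁e^x + C₂e^(-5x)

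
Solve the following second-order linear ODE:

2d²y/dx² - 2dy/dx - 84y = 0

Characteristic equation: 2r² - 2r - 84 = 0
Divide by 2: r² - r - 42 = 0
Roots: r = 7, -6 (distinct real)
General solution: y = C₁e^(7x) + C₂e^(-6x)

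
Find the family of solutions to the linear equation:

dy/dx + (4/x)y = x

Using integrating factor method:

General solution: y = (1/6)x^2 + Cx^(-4)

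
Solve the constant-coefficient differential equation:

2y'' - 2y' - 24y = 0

Characteristic equation: 2r² - 2r - 24 = 0
Divide by 2: r² - r - 12 = 0
Roots: r = 4, -3 (distinct real)
General solution: y = C₁e^(4x) + C₂e^(-3x)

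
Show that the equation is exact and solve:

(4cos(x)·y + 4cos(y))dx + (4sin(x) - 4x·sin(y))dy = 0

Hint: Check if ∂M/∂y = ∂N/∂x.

Verify exactness: ∂M/∂y = ∂N/∂x ✓
Find F(x,y) such that ∂F/∂x = M, ∂F/∂y = N
Solution: 4sin(x)·y + 4x·cos(y) = C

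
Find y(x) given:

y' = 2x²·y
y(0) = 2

General solution: y = Ce^(2x³/3)
Applying IC y(0) = 2:
Particular solution: y = 2e^(2x³/3)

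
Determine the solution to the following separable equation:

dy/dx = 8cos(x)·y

Separating variables and integrating:
ln|y| = 8sin(x) + C

General solution: y = Ce^(8sin(x))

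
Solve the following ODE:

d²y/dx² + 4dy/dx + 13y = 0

Characteristic equation: r² + 4r + 13 = 0
Roots: r = -2 ± 3i (complex conjugates)
General solution: y = e^(-2x)(C₁cos(3x) + C₂sin(3x))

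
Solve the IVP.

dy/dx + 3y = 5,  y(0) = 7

General solution: y = 5/3 + Ce^(-3x)
Applying y(0) = 7: C = 7 - 5/3 = 16/3
Particular solution: y = 5/3 + (16/3)e^(-3x)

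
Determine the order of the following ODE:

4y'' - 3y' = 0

The order is 2 (highest derivative is of order 2).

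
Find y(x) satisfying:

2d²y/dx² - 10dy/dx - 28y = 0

Characteristic equation: 2r² - 10r - 28 = 0
Divide by 2: r² - 5r - 14 = 0
Roots: r = 7, -2 (distinct real)
General solution: y = C₁e^(7x) + C₂e^(-2x)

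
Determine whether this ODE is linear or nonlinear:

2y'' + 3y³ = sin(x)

Nonlinear (y³ term)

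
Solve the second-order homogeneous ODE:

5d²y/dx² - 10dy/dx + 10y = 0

Characteristic equation: 5r² - 10r + 10 = 0
Divide by 5: r² - 2r + 2 = 0
Roots: r = 1 ± i (complex conjugates)
General solution: y = e^x(C₁cos(x) + C₂sin(x))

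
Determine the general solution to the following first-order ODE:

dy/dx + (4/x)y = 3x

Using integrating factor method:

General solution: y = (1/2)x^2 + Cx^(-4)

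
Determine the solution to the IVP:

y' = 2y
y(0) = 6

General solution: y = Ce^(2x)
Applying IC y(0) = 6:
Particular solution: y = 6e^(2x)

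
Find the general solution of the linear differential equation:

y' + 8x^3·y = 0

Using integrating factor method:

General solution: y = Ce^(-2x^4)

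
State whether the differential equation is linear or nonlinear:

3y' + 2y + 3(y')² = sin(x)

Nonlinear ((y')² term)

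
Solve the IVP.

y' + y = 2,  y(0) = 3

General solution: y = 2 + Ce^(-x)
Applying y(0) = 3: C = 3 - 2 = 1
Particular solution: y = 2 + e^(-x)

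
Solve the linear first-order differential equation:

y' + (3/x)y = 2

Using integrating factor method:

General solution: y = (1/2)x + Cx^(-3)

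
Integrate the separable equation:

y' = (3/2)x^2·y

Separating variables and integrating:
ln|y| = x^3/2 + C

General solution: y = Ce^(x^3/2)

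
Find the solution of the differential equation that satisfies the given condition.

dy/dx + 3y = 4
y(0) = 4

General solution: y = 4/3 + Ce^(-3x)
Applying y(0) = 4: C = 4 - 4/3 = 8/3
Particular solution: y = 4/3 + (8/3)e^(-3x)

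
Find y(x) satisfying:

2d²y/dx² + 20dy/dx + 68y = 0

Characteristic equation: 2r² + 20r + 68 = 0
Divide by 2: r² + 10r + 34 = 0
Roots: r = -5 ± 3i (complex conjugates)
General solution: y = e^(-5x)(C₁cos(3x) + C₂sin(3x))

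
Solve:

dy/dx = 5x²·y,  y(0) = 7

General solution: y = Ce^(5x³/3)
Applying IC y(0) = 7:
Particular solution: y = 7e^(5x³/3)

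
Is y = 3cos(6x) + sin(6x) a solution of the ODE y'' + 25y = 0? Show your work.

Verification:
y'' = -108cos(6x) - 36sin(6x)
y'' + 25y ≠ 0 (frequency mismatch: got 36 instead of 25)

No, it is not a solution.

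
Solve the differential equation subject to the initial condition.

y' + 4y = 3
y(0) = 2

General solution: y = 3/4 + Ce^(-4x)
Applying y(0) = 2: C = 2 - 3/4 = 5/4
Particular solution: y = 3/4 + (5/4)e^(-4x)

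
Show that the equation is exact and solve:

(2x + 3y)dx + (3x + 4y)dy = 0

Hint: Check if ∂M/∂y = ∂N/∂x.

Verify exactness: ∂M/∂y = ∂N/∂x ✓
Find F(x,y) such that ∂F/∂x = M, ∂F/∂y = N
Solution: x² + 3xy + 2y² = C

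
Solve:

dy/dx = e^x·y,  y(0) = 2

General solution: y = Ce^(e^x)
Applying IC y(0) = 2:
Particular solution: y = 2e^(e^x - 1)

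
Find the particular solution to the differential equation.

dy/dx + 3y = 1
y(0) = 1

General solution: y = 1/3 + Ce^(-3x)
Applying y(0) = 1: C = 1 - 1/3 = 2/3
Particular solution: y = 1/3 + (2/3)e^(-3x)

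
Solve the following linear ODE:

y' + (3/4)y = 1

Using integrating factor method:

General solution: y = 4/3 + Ce^(-3x/4)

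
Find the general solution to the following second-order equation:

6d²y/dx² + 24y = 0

Characteristic equation: 6r² + 24 = 0
Divide by 6: r² + 4 = 0
Roots: r = ±2i (complex conjugates)
General solution: y = C₁cos(2x) + C₂sin(2x)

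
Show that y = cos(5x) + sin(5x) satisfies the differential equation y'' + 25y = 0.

Verification:
y'' = -25cos(5x) - 25sin(5x)
y'' + 25y = 0 ✓

Yes, it is a solution.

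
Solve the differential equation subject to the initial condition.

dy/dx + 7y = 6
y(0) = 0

General solution: y = 6/7 + Ce^(-7x)
Applying y(0) = 0: C = 0 - 6/7 = -6/7
Particular solution: y = 6/7 - (6/7)e^(-7x)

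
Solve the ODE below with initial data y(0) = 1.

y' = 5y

General solution: y = Ce^(5x)
Applying IC y(0) = 1:
Particular solution: y = e^(5x)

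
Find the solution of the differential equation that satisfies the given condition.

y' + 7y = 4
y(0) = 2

General solution: y = 4/7 + Ce^(-7x)
Applying y(0) = 2: C = 2 - 4/7 = 10/7
Particular solution: y = 4/7 + (10/7)e^(-7x)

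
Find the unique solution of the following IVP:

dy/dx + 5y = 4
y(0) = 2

General solution: y = 4/5 + Ce^(-5x)
Applying y(0) = 2: C = 2 - 4/5 = 6/5
Particular solution: y = 4/5 + (6/5)e^(-5x)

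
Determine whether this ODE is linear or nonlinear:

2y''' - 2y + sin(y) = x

Nonlinear (sin(y) is nonlinear in y)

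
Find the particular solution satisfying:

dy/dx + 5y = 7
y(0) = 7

General solution: y = 7/5 + Ce^(-5x)
Applying y(0) = 7: C = 7 - 7/5 = 28/5
Particular solution: y = 7/5 + (28/5)e^(-5x)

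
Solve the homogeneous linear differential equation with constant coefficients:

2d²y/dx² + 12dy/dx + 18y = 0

Characteristic equation: 2r² + 12r + 18 = 0
Divide by 2: r² + 6r + 9 = 0
Factored: (r + 3)² = 0
Repeated root: r = -3
General solution: y = (C₁ + C₂x)e^(-3x)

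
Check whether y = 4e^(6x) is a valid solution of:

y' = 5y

Verification:
y = 4e^(6x)
y' = 24e^(6x)
But 5y = 20e^(6x)
y' ≠ 5y — the derivative does not match

No, it is not a solution.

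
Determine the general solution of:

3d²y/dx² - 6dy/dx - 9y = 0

Characteristic equation: 3r² - 6r - 9 = 0
Divide by 3: r² - 2r - 3 = 0
Roots: r = 3, -1 (distinct real)
General solution: y = C₁e^(3x) + C₂e^(-x)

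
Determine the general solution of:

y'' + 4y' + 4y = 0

Characteristic equation: r² + 4r + 4 = 0
Factored: (r + 2)² = 0
Repeated root: r = -2
General solution: y = (C₁ + C₂x)e^(-2x)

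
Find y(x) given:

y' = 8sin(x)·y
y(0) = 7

General solution: y = Ce^(-8cos(x))
Applying IC y(0) = 7:
Particular solution: y = 7e^(8(1-cos(x)))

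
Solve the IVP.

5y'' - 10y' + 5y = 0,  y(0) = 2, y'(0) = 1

General solution: y = (C₁ + C₂x)e^x
Repeated root r = 1
Applying ICs: C₁ = 2, C₂ = -1
Particular solution: y = (2 - x)e^x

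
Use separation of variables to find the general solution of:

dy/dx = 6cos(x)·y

Separating variables and integrating:
ln|y| = 6sin(x) + C

General solution: y = Ce^(6sin(x))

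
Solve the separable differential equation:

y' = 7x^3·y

Separating variables and integrating:
ln|y| = 7x^4/4 + C

General solution: y = Ce^(7x^4/4)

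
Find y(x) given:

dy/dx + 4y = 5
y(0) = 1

General solution: y = 5/4 + Ce^(-4x)
Applying y(0) = 1: C = 1 - 5/4 = -1/4
Particular solution: y = 5/4 - (1/4)e^(-4x)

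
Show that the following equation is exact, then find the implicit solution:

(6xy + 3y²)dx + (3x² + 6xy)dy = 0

Verify exactness: ∂M/∂y = ∂N/∂x ✓
Find F(x,y) such that ∂F/∂x = M, ∂F/∂y = N
Solution: 3x²y + 3xy² = C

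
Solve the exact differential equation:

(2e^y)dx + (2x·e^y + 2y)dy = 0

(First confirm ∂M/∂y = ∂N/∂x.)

Verify exactness: ∂M/∂y = ∂N/∂x ✓
Find F(x,y) such that ∂F/∂x = M, ∂F/∂y = N
Solution: 2x·e^y + y² = C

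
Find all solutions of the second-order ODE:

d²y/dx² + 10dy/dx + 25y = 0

Characteristic equation: r² + 10r + 25 = 0
Factored: (r + 5)² = 0
Repeated root: r = -5
General solution: y = (C₁ + C₂x)e^(-5x)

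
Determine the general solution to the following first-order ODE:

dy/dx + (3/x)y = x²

Using integrating factor method:

General solution: y = (1/6)x^3 + Cx^(-3)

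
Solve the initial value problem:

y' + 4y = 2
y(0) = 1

General solution: y = 1/2 + Ce^(-4x)
Applying y(0) = 1: C = 1 - 1/2 = 1/2
Particular solution: y = 1/2 + (1/2)e^(-4x)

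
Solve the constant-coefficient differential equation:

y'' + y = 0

Characteristic equation: r² + 1 = 0
Roots: r = ±i (complex conjugates)
General solution: y = C₁cos(x) + C₂sin(x)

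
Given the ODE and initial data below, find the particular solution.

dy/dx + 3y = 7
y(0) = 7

General solution: y = 7/3 + Ce^(-3x)
Applying y(0) = 7: C = 7 - 7/3 = 14/3
Particular solution: y = 7/3 + (14/3)e^(-3x)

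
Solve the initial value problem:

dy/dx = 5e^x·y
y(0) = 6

General solution: y = Ce^(5e^x)
Applying IC y(0) = 6:
Particular solution: y = 6e^(5(e^x - 1))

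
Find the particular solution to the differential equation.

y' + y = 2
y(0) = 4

General solution: y = 2 + Ce^(-x)
Applying y(0) = 4: C = 4 - 2 = 2
Particular solution: y = 2 + 2e^(-x)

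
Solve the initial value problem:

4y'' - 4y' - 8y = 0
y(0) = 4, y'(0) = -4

General solution: y = C₁e^(2x) + C₂e^(-x)
Applying ICs: C₁ = 0, C₂ = 4
Particular solution: y = 4e^(-x)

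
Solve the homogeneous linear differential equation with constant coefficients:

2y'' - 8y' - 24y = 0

Characteristic equation: 2r² - 8r - 24 = 0
Divide by 2: r² - 4r - 12 = 0
Roots: r = 6, -2 (distinct real)
General solution: y = C₁e^(6x) + C₂e^(-2x)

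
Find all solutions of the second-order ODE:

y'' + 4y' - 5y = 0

Characteristic equation: r² + 4r - 5 = 0
Roots: r = 1, -5 (distinct real)
General solution: y = C₁e^x + C₂e^(-5x)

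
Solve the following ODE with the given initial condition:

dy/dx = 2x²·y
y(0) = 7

General solution: y = Ce^(2x³/3)
Applying IC y(0) = 7:
Particular solution: y = 7e^(2x³/3)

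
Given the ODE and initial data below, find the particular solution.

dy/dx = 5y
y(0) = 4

General solution: y = Ce^(5x)
Applying IC y(0) = 4:
Particular solution: y = 4e^(5x)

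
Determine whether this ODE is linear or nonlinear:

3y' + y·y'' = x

Nonlinear (y·y'' term)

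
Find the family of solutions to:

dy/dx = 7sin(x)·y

Separating variables and integrating:
ln|y| = -7cos(x) + C

General solution: y = Ce^(-7cos(x))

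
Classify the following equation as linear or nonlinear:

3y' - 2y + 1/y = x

Nonlinear (1/y term)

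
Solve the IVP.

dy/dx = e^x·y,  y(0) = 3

General solution: y = Ce^(e^x)
Applying IC y(0) = 3:
Particular solution: y = 3e^(e^x - 1)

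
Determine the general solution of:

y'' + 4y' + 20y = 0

Characteristic equation: r² + 4r + 20 = 0
Roots: r = -2 ± 4i (complex conjugates)
General solution: y = e^(-2x)(C₁cos(4x) + C₂sin(4x))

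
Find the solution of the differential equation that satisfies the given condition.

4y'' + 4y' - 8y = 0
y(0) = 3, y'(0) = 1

General solution: y = C₁e^x + C₂e^(-2x)
Applying ICs: C₁ = 7/3, C₂ = 2/3
Particular solution: y = (7/3)e^x + (2/3)e^(-2x)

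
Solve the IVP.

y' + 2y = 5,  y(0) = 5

General solution: y = 5/2 + Ce^(-2x)
Applying y(0) = 5: C = 5 - 5/2 = 5/2
Particular solution: y = 5/2 + (5/2)e^(-2x)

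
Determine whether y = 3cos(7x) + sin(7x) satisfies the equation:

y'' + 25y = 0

Verification:
y'' = -147cos(7x) - 49sin(7x)
y'' + 25y ≠ 0 (frequency mismatch: got 49 instead of 25)

No, it is not a solution.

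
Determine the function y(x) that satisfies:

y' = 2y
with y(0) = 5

General solution: y = Ce^(2x)
Applying IC y(0) = 5:
Particular solution: y = 5e^(2x)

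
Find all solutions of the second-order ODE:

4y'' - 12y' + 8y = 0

Characteristic equation: 4r² - 12r + 8 = 0
Divide by 4: r² - 3r + 2 = 0
Roots: r = 2, 1 (distinct real)
General solution: y = C₁e^(2x) + C₂e^x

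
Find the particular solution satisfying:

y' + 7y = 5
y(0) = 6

General solution: y = 5/7 + Ce^(-7x)
Applying y(0) = 6: C = 6 - 5/7 = 37/7
Particular solution: y = 5/7 + (37/7)e^(-7x)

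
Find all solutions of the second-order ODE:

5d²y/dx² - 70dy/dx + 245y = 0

Characteristic equation: 5r² - 70r + 245 = 0
Divide by 5: r² - 14r + 49 = 0
Factored: (r - 7)² = 0
Repeated root: r = 7
General solution: y = (C₁ + C₂x)e^(7x)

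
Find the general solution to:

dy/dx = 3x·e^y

Separating variables and integrating:
-e^(-y) = 3x²/2 + C

General solution: y = -ln(C - 3x²/2)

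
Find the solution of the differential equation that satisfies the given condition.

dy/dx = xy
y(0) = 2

General solution: y = Ce^(x²/2)
Applying IC y(0) = 2:
Particular solution: y = 2e^(x²/2)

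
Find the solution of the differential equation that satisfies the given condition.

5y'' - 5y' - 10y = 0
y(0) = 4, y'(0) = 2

General solution: y = C₁e^(2x) + C₂e^(-x)
Applying ICs: C₁ = 2, C₂ = 2
Particular solution: y = 2e^(2x) + 2e^(-x)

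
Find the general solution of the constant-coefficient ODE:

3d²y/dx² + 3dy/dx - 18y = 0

Characteristic equation: 3r² + 3r - 18 = 0
Divide by 3: r² + r - 6 = 0
Roots: r = 2, -3 (distinct real)
General solution: y = C₁e^(2x) + C₂e^(-3x)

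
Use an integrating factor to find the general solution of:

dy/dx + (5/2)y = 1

Using integrating factor method:

General solution: y = 2/5 + Ce^(-5x/2)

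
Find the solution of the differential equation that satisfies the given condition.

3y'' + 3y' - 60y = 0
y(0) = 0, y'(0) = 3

General solution: y = C₁e^(4x) + C₂e^(-5x)
Applying ICs: C₁ = 1/3, C₂ = -1/3
Particular solution: y = (1/3)e^(4x) - (1/3)e^(-5x)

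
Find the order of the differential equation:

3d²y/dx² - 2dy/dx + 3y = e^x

The order is 2 (highest derivative is of order 2).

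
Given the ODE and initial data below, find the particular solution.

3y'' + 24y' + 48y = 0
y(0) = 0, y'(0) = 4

General solution: y = (C₁ + C₂x)e^(-4x)
Repeated root r = -4
Applying ICs: C₁ = 0, C₂ = 4
Particular solution: y = 4xe^(-4x)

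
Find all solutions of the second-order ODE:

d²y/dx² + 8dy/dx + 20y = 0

Characteristic equation: r² + 8r + 20 = 0
Roots: r = -4 ± 2i (complex conjugates)
General solution: y = e^(-4x)(C₁cos(2x) + C₂sin(2x))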